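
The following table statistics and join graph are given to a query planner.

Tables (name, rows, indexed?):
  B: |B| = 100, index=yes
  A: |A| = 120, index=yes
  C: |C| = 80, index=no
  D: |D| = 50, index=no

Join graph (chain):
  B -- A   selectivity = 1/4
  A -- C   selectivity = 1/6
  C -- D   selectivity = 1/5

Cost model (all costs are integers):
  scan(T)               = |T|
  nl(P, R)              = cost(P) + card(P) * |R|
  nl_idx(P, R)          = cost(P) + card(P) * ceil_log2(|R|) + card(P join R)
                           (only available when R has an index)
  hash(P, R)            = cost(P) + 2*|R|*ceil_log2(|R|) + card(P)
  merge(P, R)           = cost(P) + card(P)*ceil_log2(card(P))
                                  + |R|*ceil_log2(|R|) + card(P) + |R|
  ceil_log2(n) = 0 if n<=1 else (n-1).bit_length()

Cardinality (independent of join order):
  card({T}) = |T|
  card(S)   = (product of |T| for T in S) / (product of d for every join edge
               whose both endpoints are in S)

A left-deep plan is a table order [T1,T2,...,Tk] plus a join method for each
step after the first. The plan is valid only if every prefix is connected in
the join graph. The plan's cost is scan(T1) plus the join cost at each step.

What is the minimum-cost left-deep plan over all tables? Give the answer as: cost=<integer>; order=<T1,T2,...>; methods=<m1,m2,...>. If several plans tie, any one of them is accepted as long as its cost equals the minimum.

cost=20640; order=C,D,A,B; methods=hash,hash,hash

Selinger DP (subsets sized 1..n):
  {B}: scan cost=100, card=100
  {A}: scan cost=120, card=120
  {C}: scan cost=80, card=80
  {D}: scan cost=50, card=50
  {AB}: card=3000; try (B,hash)→1640, (A,merge)→1860, (B,merge)→1880, (A,hash)→1880, (A,nl_idx)→3800, (B,nl_idx)→3960 …(+2); best=1640 via (B,hash)
  {AC}: card=1600; try (C,hash)→1360, (A,merge)→1680, (C,merge)→1720, (A,hash)→1840, (A,nl_idx)→2240, (A,nl)→9680 …(+1); best=1360 via (C,hash)
  {CD}: card=800; try (D,hash)→760, (C,merge)→1040, (D,merge)→1070, (C,hash)→1220, (C,nl)→4050, (D,nl)→4080; best=760 via (D,hash)
  {ABC}: card=40000; try (B,hash)→4360, (C,hash)→5760, (B,merge)→21360, (C,merge)→41280, (B,nl_idx)→52560, (B,nl)→161360 …(+1); best=4360 via (B,hash)
  {ACD}: card=16000; try (A,hash)→3240, (D,hash)→3560, (A,merge)→10520, (D,merge)→20910, (A,nl_idx)→22360, (D,nl)→81360 …(+1); best=3240 via (A,hash)
  {ABCD}: card=400000; try (B,hash)→20640, (D,hash)→44960, (B,merge)→244040, (B,nl_idx)→515240, (D,merge)→684710, (B,nl)→1603240 …(+1); best=20640 via (B,hash)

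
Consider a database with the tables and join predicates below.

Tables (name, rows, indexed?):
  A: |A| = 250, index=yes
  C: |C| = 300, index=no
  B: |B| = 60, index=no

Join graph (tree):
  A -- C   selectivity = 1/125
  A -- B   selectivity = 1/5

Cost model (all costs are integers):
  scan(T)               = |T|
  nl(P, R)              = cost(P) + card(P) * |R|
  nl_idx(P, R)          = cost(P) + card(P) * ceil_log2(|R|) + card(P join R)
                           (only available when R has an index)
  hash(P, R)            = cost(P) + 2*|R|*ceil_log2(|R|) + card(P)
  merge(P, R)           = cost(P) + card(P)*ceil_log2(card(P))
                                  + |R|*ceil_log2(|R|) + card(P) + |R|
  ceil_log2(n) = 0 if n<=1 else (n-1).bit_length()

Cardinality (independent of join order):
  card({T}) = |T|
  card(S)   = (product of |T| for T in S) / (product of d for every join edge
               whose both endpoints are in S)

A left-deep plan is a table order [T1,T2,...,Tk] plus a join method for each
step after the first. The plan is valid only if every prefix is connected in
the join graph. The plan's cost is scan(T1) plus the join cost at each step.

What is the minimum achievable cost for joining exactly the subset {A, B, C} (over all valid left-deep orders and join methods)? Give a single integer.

Selinger DP over subsets of {A,B,C}:
  {A}: scan cost=250, card=250
  {C}: scan cost=300, card=300
  {B}: scan cost=60, card=60
  {AC}: card=600; try (A,nl_idx)→3300, (A,hash)→4600, (C,merge)→5500, (A,merge)→5550, (C,hash)→5900, (C,nl)→75250 …(+1); best=3300 via (A,nl_idx)
  {AB}: card=3000; try (B,hash)→1220, (A,merge)→2730, (B,merge)→2920, (A,nl_idx)→3540, (A,hash)→4120, (A,nl)→15060 …(+1); best=1220 via (B,hash)
  {ABC}: card=7200; try (B,hash)→4620, (C,hash)→9620, (B,merge)→10320, (B,nl)→39300, (C,merge)→43220, (C,nl)→901220; best=4620 via (B,hash)

4620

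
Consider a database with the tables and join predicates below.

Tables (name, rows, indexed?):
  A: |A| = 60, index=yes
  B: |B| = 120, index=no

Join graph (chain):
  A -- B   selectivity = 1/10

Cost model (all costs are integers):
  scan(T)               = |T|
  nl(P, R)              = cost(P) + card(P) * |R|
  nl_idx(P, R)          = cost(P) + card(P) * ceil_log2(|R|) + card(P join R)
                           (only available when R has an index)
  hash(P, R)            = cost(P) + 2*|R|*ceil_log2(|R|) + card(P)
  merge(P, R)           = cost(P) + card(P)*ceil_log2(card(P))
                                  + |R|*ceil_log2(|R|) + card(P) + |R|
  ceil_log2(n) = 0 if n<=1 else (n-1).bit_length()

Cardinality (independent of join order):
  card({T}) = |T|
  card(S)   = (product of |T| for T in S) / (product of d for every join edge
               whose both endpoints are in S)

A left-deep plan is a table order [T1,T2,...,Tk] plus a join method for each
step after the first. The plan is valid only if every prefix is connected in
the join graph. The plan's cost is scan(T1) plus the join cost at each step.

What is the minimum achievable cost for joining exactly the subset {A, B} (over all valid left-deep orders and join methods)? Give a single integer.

Selinger DP over subsets of {A,B}:
  {A}: scan cost=60, card=60
  {B}: scan cost=120, card=120
  {AB}: card=720; try (A,hash)→960, (B,merge)→1440, (A,merge)→1500, (A,nl_idx)→1560, (B,hash)→1800, (B,nl)→7260 …(+1); best=960 via (A,hash)

960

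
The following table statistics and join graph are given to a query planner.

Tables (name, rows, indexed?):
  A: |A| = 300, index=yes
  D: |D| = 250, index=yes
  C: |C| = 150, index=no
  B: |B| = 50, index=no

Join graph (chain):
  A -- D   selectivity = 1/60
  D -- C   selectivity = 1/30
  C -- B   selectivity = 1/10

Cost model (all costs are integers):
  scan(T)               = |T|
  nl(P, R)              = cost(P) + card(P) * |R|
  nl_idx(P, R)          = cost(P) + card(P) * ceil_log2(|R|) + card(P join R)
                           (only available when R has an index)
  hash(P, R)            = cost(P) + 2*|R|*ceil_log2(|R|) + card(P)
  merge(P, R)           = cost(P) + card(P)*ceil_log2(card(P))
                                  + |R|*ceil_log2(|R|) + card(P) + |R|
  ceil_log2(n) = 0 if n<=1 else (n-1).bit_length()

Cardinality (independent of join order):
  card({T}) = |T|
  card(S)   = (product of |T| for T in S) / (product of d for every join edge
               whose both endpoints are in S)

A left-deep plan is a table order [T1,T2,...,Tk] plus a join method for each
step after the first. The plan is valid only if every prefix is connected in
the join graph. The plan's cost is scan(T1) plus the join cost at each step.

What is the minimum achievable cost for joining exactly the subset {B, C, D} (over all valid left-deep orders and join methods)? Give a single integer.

Selinger DP over subsets of {B,C,D}:
  {D}: scan cost=250, card=250
  {C}: scan cost=150, card=150
  {B}: scan cost=50, card=50
  {CD}: card=1250; try (D,nl_idx)→2600, (C,hash)→2900, (D,merge)→3750, (C,merge)→3850, (D,hash)→4300, (D,nl)→37650 …(+1); best=2600 via (D,nl_idx)
  {BC}: card=750; try (B,hash)→900, (C,merge)→1750, (B,merge)→1850, (C,hash)→2500, (C,nl)→7550, (B,nl)→7650; best=900 via (B,hash)
  {BCD}: card=6250; try (B,hash)→4450, (D,hash)→5650, (D,merge)→11400, (D,nl_idx)→13150, (B,merge)→17950, (B,nl)→65100 …(+1); best=4450 via (B,hash)

4450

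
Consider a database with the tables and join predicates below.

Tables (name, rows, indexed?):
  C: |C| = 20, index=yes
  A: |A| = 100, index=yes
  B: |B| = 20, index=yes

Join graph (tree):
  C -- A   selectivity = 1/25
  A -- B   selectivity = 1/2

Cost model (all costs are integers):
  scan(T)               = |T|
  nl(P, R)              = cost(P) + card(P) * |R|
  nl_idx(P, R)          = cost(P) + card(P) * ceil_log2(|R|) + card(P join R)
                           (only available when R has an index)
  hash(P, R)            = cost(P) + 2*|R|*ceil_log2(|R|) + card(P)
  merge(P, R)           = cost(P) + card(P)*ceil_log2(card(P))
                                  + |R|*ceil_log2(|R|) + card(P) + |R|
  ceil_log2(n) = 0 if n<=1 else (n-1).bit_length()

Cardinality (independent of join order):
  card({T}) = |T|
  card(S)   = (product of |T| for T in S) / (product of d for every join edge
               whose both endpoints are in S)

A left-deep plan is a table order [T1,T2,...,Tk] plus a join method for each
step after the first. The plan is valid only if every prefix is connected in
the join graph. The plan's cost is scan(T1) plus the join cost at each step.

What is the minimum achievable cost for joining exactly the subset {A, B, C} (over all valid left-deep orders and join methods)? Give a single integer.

520

Selinger DP over subsets of {A,B,C}:
  {C}: scan cost=20, card=20
  {A}: scan cost=100, card=100
  {B}: scan cost=20, card=20
  {AC}: card=80; try (A,nl_idx)→240, (C,hash)→400, (C,nl_idx)→680, (A,merge)→940, (C,merge)→1020, (A,hash)→1440 …(+2); best=240 via (A,nl_idx)
  {AB}: card=1000; try (B,hash)→400, (A,merge)→940, (B,merge)→1020, (A,nl_idx)→1160, (A,hash)→1440, (B,nl_idx)→1600 …(+2); best=400 via (B,hash)
  {ABC}: card=800; try (B,hash)→520, (B,merge)→1000, (B,nl_idx)→1440, (C,hash)→1600, (B,nl)→1840, (C,nl_idx)→6200 …(+2); best=520 via (B,hash)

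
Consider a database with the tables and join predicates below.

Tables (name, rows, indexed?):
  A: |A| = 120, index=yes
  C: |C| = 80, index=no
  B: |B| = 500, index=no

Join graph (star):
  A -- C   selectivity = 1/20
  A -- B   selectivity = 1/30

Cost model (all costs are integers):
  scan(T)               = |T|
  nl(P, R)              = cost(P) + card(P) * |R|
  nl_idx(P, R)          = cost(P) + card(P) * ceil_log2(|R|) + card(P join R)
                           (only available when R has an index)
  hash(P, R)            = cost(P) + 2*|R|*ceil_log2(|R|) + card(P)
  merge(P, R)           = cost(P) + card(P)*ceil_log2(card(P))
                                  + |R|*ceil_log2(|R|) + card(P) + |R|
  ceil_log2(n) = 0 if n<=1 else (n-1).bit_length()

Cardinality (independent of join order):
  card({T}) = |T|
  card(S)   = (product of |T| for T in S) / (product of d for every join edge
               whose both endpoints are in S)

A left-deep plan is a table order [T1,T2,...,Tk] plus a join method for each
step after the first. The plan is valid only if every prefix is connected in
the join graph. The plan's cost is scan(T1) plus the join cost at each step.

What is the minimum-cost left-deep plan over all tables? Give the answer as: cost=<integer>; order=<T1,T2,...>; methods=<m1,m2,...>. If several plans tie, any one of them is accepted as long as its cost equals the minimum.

Selinger DP (subsets sized 1..n):
  {A}: scan cost=120, card=120
  {C}: scan cost=80, card=80
  {B}: scan cost=500, card=500
  {AC}: card=480; try (A,nl_idx)→1120, (C,hash)→1360, (A,merge)→1680, (C,merge)→1720, (A,hash)→1840, (A,nl)→9680 …(+1); best=1120 via (A,nl_idx)
  {AB}: card=2000; try (A,hash)→2680, (A,nl_idx)→6000, (B,merge)→6080, (A,merge)→6460, (B,hash)→9240, (B,nl)→60120 …(+1); best=2680 via (A,hash)
  {ABC}: card=8000; try (C,hash)→5800, (B,hash)→10600, (B,merge)→10920, (C,merge)→27320, (C,nl)→162680, (B,nl)→241120; best=5800 via (C,hash)

cost=5800; order=B,A,C; methods=hash,hash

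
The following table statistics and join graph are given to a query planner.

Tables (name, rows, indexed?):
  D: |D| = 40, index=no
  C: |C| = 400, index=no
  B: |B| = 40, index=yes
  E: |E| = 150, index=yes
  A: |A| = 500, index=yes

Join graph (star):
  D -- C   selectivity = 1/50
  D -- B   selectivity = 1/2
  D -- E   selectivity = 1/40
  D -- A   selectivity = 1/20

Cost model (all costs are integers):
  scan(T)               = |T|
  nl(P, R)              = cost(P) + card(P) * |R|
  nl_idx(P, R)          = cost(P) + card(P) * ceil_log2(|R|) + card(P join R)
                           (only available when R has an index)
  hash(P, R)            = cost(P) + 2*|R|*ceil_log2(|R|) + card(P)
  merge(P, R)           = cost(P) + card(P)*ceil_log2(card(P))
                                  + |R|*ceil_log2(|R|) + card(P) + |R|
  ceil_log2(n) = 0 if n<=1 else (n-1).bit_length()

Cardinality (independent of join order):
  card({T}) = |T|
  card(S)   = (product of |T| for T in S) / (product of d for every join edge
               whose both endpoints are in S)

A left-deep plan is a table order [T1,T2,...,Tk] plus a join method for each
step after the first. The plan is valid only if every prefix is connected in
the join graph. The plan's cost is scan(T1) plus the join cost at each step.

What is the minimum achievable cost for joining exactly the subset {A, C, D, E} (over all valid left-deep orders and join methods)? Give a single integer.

Selinger DP over subsets of {A,C,D,E}:
  {D}: scan cost=40, card=40
  {C}: scan cost=400, card=400
  {E}: scan cost=150, card=150
  {A}: scan cost=500, card=500
  {CD}: card=320; try (D,hash)→1280, (C,merge)→4320, (D,merge)→4680, (C,hash)→7280, (C,nl)→16040, (D,nl)→16400; best=1280 via (D,hash)
  {DE}: card=150; try (E,nl_idx)→510, (D,hash)→780, (E,merge)→1670, (D,merge)→1780, (E,hash)→2480, (E,nl)→6040 …(+1); best=510 via (E,nl_idx)
  {AD}: card=1000; try (A,nl_idx)→1400, (D,hash)→1480, (A,merge)→5320, (D,merge)→5780, (A,hash)→9080, (A,nl)→20040 …(+1); best=1400 via (A,nl_idx)
  {CDE}: card=1200; try (E,hash)→4000, (E,nl_idx)→5040, (E,merge)→5830, (C,merge)→5860, (C,hash)→7860, (E,nl)→49280 …(+1); best=4000 via (E,hash)
  {ACD}: card=8000; try (A,merge)→9480, (C,hash)→9600, (A,hash)→10600, (A,nl_idx)→12160, (C,merge)→16400, (A,nl)→161280 …(+1); best=9480 via (A,merge)
  {ADE}: card=3750; try (E,hash)→4800, (A,nl_idx)→5610, (A,merge)→6860, (A,hash)→9660, (E,nl_idx)→13150, (E,merge)→13750 …(+2); best=4800 via (E,hash)
  {ACDE}: card=30000; try (A,hash)→14200, (C,hash)→15750, (E,hash)→19880, (A,merge)→23400, (A,nl_idx)→44800, (C,merge)→57550 …(+5); best=14200 via (A,hash)

14200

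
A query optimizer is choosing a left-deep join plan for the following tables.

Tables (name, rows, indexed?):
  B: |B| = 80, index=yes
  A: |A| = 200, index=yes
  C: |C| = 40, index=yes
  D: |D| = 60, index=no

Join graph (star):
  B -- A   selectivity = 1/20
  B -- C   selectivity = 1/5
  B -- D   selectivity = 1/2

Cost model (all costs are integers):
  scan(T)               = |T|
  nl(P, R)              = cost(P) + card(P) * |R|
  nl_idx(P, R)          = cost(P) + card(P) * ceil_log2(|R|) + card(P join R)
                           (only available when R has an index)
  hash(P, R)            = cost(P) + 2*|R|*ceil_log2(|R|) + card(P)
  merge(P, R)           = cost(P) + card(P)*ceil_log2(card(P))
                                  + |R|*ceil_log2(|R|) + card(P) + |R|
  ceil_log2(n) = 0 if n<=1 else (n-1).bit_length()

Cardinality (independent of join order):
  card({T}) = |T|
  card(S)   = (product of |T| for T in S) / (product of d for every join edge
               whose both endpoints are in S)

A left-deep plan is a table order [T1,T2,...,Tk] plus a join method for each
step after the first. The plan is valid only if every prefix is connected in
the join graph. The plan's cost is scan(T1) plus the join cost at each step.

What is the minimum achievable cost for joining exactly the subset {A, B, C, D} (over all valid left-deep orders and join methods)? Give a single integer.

Selinger DP over subsets of {A,B,C,D}:
  {B}: scan cost=80, card=80
  {A}: scan cost=200, card=200
  {C}: scan cost=40, card=40
  {D}: scan cost=60, card=60
  {AB}: card=800; try (B,hash)→1520, (A,nl_idx)→1520, (B,nl_idx)→2400, (A,merge)→2520, (B,merge)→2640, (A,hash)→3360 …(+2); best=1520 via (B,hash)
  {BC}: card=640; try (C,hash)→640, (B,merge)→960, (B,nl_idx)→960, (C,merge)→1000, (C,nl_idx)→1200, (B,hash)→1200 …(+2); best=640 via (C,hash)
  {BD}: card=2400; try (D,hash)→880, (B,merge)→1120, (D,merge)→1140, (B,hash)→1240, (B,nl_idx)→2880, (B,nl)→4860 …(+1); best=880 via (D,hash)
  {ABC}: card=6400; try (C,hash)→2800, (A,hash)→4480, (A,merge)→9480, (C,merge)→10600, (A,nl_idx)→12160, (C,nl_idx)→12720 …(+2); best=2800 via (C,hash)
  {ABD}: card=24000; try (D,hash)→3040, (A,hash)→6480, (D,merge)→10740, (A,merge)→33880, (A,nl_idx)→44080, (D,nl)→49520 …(+1); best=3040 via (D,hash)
  {BCD}: card=19200; try (D,hash)→2000, (C,hash)→3760, (D,merge)→8100, (C,merge)→32360, (C,nl_idx)→34480, (D,nl)→39040 …(+1); best=2000 via (D,hash)
  {ABCD}: card=192000; try (D,hash)→9920, (A,hash)→24400, (C,hash)→27520, (D,merge)→92820, (A,merge)→311000, (C,nl_idx)→339040 …(+5); best=9920 via (D,hash)

9920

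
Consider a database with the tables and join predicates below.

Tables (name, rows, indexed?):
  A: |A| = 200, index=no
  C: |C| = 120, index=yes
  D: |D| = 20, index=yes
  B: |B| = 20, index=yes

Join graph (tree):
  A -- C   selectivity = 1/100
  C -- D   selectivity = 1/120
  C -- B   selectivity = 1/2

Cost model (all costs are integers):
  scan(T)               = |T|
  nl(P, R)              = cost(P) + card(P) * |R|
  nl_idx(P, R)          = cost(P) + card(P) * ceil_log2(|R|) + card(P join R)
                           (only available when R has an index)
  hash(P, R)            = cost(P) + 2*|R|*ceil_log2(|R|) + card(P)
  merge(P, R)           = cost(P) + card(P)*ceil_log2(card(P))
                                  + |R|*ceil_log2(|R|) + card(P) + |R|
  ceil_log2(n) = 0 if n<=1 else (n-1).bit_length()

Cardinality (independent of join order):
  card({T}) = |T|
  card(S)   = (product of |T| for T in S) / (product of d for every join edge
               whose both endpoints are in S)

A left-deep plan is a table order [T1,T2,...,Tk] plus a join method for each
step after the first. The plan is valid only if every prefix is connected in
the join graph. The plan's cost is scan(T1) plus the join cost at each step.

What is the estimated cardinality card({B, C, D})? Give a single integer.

Tables in S: B(20), C(120), D(20)
Edges inside S: C-D(d=120), C-B(d=2)
numerator = 20 * 120 * 20 = 48000
denominator = 120 * 2 = 240
card(S) = 48000 / 240 = 200

200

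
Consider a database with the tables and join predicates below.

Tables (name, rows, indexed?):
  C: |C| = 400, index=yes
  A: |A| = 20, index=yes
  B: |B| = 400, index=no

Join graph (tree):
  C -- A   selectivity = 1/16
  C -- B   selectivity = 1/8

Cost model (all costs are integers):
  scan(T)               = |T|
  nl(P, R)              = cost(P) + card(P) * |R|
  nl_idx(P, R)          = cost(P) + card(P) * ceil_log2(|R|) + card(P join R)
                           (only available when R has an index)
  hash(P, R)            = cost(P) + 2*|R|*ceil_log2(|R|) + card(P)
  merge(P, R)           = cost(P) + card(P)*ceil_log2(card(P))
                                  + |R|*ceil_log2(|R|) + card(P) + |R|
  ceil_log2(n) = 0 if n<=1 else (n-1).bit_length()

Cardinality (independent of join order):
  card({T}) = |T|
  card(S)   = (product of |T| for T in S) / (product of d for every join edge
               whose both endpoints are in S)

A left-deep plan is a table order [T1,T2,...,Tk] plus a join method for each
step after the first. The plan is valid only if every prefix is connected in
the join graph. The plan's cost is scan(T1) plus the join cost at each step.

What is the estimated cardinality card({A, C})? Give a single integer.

500

Tables in S: A(20), C(400)
Edges inside S: C-A(d=16)
numerator = 20 * 400 = 8000
denominator = 16 = 16
card(S) = 8000 / 16 = 500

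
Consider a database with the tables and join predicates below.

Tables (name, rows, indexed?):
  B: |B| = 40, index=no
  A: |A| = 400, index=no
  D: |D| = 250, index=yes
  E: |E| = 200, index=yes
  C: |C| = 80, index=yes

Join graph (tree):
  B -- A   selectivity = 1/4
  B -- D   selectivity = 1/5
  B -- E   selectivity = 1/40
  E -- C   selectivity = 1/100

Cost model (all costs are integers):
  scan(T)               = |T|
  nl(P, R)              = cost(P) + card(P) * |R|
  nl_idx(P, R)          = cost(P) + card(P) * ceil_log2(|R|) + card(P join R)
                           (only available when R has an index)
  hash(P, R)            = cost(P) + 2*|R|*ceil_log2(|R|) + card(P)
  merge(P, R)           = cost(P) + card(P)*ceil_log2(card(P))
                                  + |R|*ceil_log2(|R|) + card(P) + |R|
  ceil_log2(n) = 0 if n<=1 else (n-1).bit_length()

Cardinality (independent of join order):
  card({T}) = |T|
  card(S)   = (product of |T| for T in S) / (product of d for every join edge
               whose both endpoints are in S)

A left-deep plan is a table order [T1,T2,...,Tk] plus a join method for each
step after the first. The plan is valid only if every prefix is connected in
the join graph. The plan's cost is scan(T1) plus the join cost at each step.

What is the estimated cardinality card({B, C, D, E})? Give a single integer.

Tables in S: B(40), C(80), D(250), E(200)
Edges inside S: B-D(d=5), B-E(d=40), E-C(d=100)
numerator = 40 * 80 * 250 * 200 = 160000000
denominator = 5 * 40 * 100 = 20000
card(S) = 160000000 / 20000 = 8000

8000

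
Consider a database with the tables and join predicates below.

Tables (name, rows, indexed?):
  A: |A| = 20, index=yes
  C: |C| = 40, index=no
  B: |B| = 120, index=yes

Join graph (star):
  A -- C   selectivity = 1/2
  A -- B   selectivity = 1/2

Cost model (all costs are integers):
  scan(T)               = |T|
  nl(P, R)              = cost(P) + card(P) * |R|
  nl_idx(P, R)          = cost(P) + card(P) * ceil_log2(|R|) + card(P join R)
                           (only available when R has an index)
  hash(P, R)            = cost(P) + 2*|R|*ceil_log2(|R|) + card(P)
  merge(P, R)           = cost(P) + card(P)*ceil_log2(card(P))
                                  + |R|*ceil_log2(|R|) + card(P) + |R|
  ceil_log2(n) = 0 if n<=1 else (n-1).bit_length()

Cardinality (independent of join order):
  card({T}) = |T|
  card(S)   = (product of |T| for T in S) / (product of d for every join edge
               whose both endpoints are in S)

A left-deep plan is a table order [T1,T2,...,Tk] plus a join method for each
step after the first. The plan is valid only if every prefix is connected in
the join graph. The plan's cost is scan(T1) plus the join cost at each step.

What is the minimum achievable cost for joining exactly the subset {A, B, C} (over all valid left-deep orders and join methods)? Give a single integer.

2120

Selinger DP over subsets of {A,B,C}:
  {A}: scan cost=20, card=20
  {C}: scan cost=40, card=40
  {B}: scan cost=120, card=120
  {AC}: card=400; try (A,hash)→280, (C,merge)→420, (A,merge)→440, (C,hash)→520, (A,nl_idx)→640, (C,nl)→820 …(+1); best=280 via (A,hash)
  {AB}: card=1200; try (A,hash)→440, (B,merge)→1100, (A,merge)→1200, (B,nl_idx)→1360, (B,hash)→1720, (A,nl_idx)→1920 …(+2); best=440 via (A,hash)
  {ABC}: card=24000; try (C,hash)→2120, (B,hash)→2360, (B,merge)→5240, (C,merge)→15120, (B,nl_idx)→27080, (B,nl)→48280 …(+1); best=2120 via (C,hash)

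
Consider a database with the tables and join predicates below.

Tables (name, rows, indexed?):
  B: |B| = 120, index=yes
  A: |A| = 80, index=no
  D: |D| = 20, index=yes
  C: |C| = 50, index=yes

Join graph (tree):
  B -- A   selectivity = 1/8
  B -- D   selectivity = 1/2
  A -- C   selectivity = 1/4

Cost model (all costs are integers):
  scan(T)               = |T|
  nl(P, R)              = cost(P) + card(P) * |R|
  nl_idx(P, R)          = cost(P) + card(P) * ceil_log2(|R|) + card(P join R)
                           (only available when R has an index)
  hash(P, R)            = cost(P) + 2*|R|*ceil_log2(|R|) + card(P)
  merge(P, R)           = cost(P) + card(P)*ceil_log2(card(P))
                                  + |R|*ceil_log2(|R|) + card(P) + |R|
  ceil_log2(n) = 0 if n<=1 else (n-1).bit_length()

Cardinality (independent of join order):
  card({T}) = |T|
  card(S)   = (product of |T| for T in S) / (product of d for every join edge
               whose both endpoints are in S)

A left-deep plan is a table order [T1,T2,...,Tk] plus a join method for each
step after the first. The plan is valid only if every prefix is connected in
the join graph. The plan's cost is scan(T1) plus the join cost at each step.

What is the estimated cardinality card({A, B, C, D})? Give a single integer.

Tables in S: A(80), B(120), C(50), D(20)
Edges inside S: B-A(d=8), B-D(d=2), A-C(d=4)
numerator = 80 * 120 * 50 * 20 = 9600000
denominator = 8 * 2 * 4 = 64
card(S) = 9600000 / 64 = 150000

150000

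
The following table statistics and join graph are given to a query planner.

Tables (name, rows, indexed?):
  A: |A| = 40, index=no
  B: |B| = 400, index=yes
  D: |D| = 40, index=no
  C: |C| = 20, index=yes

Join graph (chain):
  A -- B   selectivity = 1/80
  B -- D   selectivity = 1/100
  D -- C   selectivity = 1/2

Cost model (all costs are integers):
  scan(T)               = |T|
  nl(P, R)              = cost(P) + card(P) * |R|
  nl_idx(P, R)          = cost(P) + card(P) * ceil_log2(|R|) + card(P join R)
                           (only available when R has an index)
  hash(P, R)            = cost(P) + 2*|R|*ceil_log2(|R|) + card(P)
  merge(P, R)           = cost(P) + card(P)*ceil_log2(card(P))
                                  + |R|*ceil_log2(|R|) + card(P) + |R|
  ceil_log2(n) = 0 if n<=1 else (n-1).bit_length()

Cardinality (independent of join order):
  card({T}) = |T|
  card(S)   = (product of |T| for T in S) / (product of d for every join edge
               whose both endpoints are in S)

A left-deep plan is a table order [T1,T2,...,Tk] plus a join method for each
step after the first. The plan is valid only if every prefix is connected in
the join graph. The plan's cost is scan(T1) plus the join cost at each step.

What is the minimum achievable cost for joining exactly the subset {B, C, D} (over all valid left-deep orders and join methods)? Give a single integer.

Selinger DP over subsets of {B,C,D}:
  {B}: scan cost=400, card=400
  {D}: scan cost=40, card=40
  {C}: scan cost=20, card=20
  {BD}: card=160; try (B,nl_idx)→560, (D,hash)→1280, (B,merge)→4320, (D,merge)→4680, (B,hash)→7280, (B,nl)→16040 …(+1); best=560 via (B,nl_idx)
  {CD}: card=400; try (C,hash)→280, (D,merge)→420, (C,merge)→440, (D,hash)→520, (C,nl_idx)→640, (D,nl)→820 …(+1); best=280 via (C,hash)
  {BCD}: card=1600; try (C,hash)→920, (C,merge)→2120, (C,nl_idx)→2960, (C,nl)→3760, (B,nl_idx)→5480, (B,hash)→7880 …(+2); best=920 via (C,hash)

920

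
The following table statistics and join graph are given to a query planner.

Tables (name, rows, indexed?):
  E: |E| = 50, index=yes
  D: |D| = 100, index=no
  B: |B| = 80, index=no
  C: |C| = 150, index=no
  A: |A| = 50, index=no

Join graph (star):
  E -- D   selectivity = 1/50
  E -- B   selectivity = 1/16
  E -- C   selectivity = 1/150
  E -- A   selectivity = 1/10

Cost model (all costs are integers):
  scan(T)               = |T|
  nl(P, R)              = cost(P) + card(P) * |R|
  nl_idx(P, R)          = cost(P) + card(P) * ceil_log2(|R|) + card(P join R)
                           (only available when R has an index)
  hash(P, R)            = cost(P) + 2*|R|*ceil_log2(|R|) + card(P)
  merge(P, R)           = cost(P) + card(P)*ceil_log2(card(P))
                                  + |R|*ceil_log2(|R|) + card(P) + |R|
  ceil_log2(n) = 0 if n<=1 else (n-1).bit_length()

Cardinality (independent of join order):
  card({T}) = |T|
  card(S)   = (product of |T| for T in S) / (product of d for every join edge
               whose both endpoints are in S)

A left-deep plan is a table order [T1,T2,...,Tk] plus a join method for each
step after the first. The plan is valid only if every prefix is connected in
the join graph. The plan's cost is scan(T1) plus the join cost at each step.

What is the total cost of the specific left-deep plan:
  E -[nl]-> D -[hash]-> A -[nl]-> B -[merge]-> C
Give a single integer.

79600

step 1: scan E: cost=50, card=50
step 2: join D via nl
    card(P join D) = 50*100/(50) = 100
    cost = 50 + 50*100 = 5050
step 3: join A via hash
    card(P join A) = 100*50/(10) = 500
    cost = 5050 + 2*50*6 + 100 = 5750
step 4: join B via nl
    card(P join B) = 500*80/(16) = 2500
    cost = 5750 + 500*80 = 45750
step 5: join C via merge
    card(P join C) = 2500*150/(150) = 2500
    cost = 45750 + 2500*12 + 150*8 + 2500 + 150 = 79600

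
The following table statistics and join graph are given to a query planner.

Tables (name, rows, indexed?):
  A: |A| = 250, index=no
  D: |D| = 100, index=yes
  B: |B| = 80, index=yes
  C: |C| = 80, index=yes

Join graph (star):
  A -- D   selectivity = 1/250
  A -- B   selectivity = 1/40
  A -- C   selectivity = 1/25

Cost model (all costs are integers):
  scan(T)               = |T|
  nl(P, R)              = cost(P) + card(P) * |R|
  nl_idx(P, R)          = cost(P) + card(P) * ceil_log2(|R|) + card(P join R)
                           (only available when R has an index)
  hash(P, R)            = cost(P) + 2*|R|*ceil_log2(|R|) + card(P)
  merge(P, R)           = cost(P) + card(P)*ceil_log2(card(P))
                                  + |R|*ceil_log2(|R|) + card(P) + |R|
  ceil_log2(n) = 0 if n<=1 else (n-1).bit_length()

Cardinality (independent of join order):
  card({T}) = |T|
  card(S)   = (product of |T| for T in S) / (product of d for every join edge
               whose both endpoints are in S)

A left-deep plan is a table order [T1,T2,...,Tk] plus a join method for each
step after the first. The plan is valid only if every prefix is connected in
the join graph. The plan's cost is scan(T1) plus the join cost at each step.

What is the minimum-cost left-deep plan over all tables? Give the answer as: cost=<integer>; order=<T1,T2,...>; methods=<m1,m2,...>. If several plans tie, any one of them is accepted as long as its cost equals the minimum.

cost=4120; order=A,D,B,C; methods=hash,nl_idx,hash

Selinger DP (subsets sized 1..n):
  {A}: scan cost=250, card=250
  {D}: scan cost=100, card=100
  {B}: scan cost=80, card=80
  {C}: scan cost=80, card=80
  {AD}: card=100; try (D,hash)→1900, (D,nl_idx)→2100, (A,merge)→3150, (D,merge)→3300, (A,hash)→4200, (A,nl)→25100 …(+1); best=1900 via (D,hash)
  {AB}: card=500; try (B,hash)→1620, (B,nl_idx)→2500, (A,merge)→2970, (B,merge)→3140, (A,hash)→4160, (A,nl)→20080 …(+1); best=1620 via (B,hash)
  {AC}: card=800; try (C,hash)→1620, (C,nl_idx)→2800, (A,merge)→2970, (C,merge)→3140, (A,hash)→4160, (A,nl)→20080 …(+1); best=1620 via (C,hash)
  {ABD}: card=200; try (B,nl_idx)→2800, (B,hash)→3120, (B,merge)→3340, (D,hash)→3520, (D,nl_idx)→5320, (D,merge)→7420 …(+2); best=2800 via (B,nl_idx)
  {ACD}: card=320; try (C,nl_idx)→2920, (C,hash)→3120, (C,merge)→3340, (D,hash)→3820, (D,nl_idx)→7540, (C,nl)→9900 …(+2); best=2920 via (C,nl_idx)
  {ABC}: card=1600; try (C,hash)→3240, (B,hash)→3540, (C,nl_idx)→6720, (C,merge)→7260, (B,nl_idx)→8820, (B,merge)→11060 …(+2); best=3240 via (C,hash)
  {ABCD}: card=640; try (C,hash)→4120, (B,hash)→4360, (C,nl_idx)→4840, (C,merge)→5240, (B,nl_idx)→5800, (D,hash)→6240 …(+6); best=4120 via (C,hash)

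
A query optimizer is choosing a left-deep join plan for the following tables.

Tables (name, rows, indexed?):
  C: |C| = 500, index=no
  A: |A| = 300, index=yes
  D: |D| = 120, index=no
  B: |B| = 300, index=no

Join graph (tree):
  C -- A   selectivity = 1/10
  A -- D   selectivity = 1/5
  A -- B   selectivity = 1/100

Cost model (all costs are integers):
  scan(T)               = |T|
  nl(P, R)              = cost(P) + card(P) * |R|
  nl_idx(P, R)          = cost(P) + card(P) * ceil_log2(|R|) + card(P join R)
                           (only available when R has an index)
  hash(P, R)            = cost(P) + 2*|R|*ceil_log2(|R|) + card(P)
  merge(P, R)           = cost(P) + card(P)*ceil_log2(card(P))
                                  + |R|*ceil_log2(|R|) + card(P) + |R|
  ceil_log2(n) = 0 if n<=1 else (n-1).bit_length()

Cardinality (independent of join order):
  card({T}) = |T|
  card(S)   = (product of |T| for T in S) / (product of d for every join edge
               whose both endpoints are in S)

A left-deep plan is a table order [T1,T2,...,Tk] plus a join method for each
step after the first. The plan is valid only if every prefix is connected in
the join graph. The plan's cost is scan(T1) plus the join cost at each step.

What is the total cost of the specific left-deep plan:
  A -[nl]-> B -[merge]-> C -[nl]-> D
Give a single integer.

step 1: scan A: cost=300, card=300
step 2: join B via nl
    card(P join B) = 300*300/(100) = 900
    cost = 300 + 300*300 = 90300
step 3: join C via merge
    card(P join C) = 900*500/(10) = 45000
    cost = 90300 + 900*10 + 500*9 + 900 + 500 = 105200
step 4: join D via nl
    card(P join D) = 45000*120/(5) = 1080000
    cost = 105200 + 45000*120 = 5505200

5505200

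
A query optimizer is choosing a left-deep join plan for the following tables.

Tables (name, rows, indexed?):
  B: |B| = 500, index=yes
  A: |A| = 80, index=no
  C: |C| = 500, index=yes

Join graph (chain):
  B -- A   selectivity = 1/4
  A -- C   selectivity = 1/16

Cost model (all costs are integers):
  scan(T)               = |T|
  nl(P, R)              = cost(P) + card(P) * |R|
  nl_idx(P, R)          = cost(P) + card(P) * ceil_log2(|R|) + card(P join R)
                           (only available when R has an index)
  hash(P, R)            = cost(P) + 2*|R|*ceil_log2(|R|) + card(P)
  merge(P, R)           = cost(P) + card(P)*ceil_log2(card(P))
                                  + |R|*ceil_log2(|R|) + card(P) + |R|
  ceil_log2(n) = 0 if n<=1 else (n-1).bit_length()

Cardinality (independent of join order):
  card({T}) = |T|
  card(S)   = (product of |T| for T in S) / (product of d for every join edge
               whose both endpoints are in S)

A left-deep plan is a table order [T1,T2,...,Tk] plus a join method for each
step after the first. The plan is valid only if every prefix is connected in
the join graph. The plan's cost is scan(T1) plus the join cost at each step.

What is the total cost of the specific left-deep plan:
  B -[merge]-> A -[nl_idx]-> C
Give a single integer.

408640

step 1: scan B: cost=500, card=500
step 2: join A via merge
    card(P join A) = 500*80/(4) = 10000
    cost = 500 + 500*9 + 80*7 + 500 + 80 = 6140
step 3: join C via nl_idx
    card(P join C) = 10000*500/(16) = 312500
    cost = 6140 + 10000*9 + 312500 = 408640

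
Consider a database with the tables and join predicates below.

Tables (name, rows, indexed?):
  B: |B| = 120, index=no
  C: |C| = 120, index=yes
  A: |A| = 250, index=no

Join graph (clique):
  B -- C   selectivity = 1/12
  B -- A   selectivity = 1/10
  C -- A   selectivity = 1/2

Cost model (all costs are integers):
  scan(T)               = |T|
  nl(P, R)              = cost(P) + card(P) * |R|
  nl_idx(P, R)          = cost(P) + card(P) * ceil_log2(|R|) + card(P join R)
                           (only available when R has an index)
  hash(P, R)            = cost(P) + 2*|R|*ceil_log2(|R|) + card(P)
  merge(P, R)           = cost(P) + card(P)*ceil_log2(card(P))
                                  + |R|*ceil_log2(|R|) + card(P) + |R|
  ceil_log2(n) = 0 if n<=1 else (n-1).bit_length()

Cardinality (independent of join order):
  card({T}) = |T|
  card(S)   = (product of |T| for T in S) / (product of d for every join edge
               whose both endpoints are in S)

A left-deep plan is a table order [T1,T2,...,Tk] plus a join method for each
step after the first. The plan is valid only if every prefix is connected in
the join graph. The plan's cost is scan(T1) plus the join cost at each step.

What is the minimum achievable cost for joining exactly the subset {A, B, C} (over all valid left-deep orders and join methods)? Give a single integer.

6860

Selinger DP over subsets of {A,B,C}:
  {B}: scan cost=120, card=120
  {C}: scan cost=120, card=120
  {A}: scan cost=250, card=250
  {BC}: card=1200; try (C,hash)→1920, (B,hash)→1920, (C,merge)→2040, (B,merge)→2040, (C,nl_idx)→2160, (C,nl)→14520 …(+1); best=1920 via (C,hash)
  {AB}: card=3000; try (B,hash)→2180, (A,merge)→3330, (B,merge)→3460, (A,hash)→4240, (A,nl)→30120, (B,nl)→30250; best=2180 via (B,hash)
  {AC}: card=15000; try (C,hash)→2180, (A,merge)→3330, (C,merge)→3460, (A,hash)→4240, (C,nl_idx)→17000, (A,nl)→30120 …(+1); best=2180 via (C,hash)
  {ABC}: card=15000; try (C,hash)→6860, (A,hash)→7120, (A,merge)→18570, (B,hash)→18860, (C,nl_idx)→38180, (C,merge)→42140 …(+4); best=6860 via (C,hash)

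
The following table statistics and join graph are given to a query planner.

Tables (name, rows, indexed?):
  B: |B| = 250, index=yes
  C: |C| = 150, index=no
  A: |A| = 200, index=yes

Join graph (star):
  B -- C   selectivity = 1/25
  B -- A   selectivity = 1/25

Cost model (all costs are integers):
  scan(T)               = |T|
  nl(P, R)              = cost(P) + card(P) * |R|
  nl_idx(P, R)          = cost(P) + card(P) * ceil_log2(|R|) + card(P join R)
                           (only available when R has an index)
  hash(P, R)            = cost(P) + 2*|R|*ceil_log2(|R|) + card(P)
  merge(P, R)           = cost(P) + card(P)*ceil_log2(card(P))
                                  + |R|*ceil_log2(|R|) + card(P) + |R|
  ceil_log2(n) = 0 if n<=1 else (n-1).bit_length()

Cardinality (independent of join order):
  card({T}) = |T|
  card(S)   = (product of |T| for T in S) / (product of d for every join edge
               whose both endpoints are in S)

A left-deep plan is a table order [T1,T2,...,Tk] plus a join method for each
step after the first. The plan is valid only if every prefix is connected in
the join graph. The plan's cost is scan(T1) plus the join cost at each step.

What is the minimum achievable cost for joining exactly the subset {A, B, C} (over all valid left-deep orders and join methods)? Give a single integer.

7550

Selinger DP over subsets of {A,B,C}:
  {B}: scan cost=250, card=250
  {C}: scan cost=150, card=150
  {A}: scan cost=200, card=200
  {BC}: card=1500; try (B,nl_idx)→2850, (C,hash)→2900, (B,merge)→3750, (C,merge)→3850, (B,hash)→4300, (B,nl)→37650 …(+1); best=2850 via (B,nl_idx)
  {AB}: card=2000; try (A,hash)→3700, (B,nl_idx)→3800, (B,merge)→4250, (A,nl_idx)→4250, (A,merge)→4300, (B,hash)→4400 …(+2); best=3700 via (A,hash)
  {ABC}: card=12000; try (A,hash)→7550, (C,hash)→8100, (A,merge)→22650, (A,nl_idx)→26850, (C,merge)→29050, (A,nl)→302850 …(+1); best=7550 via (A,hash)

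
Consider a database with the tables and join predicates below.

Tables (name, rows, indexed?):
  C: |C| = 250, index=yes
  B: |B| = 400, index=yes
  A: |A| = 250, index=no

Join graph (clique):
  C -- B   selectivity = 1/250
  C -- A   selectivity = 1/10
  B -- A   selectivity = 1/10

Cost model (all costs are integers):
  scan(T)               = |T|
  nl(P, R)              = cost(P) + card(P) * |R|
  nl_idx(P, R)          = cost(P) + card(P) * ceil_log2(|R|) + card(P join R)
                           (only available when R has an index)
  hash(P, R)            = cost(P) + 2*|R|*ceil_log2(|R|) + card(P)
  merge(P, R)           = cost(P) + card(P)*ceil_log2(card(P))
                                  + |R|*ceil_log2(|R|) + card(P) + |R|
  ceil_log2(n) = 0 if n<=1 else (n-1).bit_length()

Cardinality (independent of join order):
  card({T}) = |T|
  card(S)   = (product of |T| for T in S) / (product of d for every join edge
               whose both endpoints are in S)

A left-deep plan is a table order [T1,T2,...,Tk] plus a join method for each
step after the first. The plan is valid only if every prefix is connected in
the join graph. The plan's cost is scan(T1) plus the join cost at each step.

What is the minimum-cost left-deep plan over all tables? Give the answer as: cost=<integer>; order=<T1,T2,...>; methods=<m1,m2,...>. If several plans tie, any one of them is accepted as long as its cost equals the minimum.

cost=7300; order=C,B,A; methods=nl_idx,hash

Selinger DP (subsets sized 1..n):
  {C}: scan cost=250, card=250
  {B}: scan cost=400, card=400
  {A}: scan cost=250, card=250
  {BC}: card=400; try (B,nl_idx)→2900, (C,nl_idx)→4000, (C,hash)→4800, (B,merge)→6500, (C,merge)→6650, (B,hash)→7700 …(+2); best=2900 via (B,nl_idx)
  {AC}: card=6250; try (C,hash)→4500, (A,hash)→4500, (C,merge)→4750, (A,merge)→4750, (C,nl_idx)→8500, (C,nl)→62750 …(+1); best=4500 via (C,hash)
  {AB}: card=10000; try (A,hash)→4800, (B,merge)→6500, (A,merge)→6650, (B,hash)→7700, (B,nl_idx)→12500, (B,nl)→100250 …(+1); best=4800 via (A,hash)
  {ABC}: card=1000; try (A,hash)→7300, (A,merge)→9150, (B,hash)→17950, (C,hash)→18800, (B,nl_idx)→61750, (C,nl_idx)→85800 …(+5); best=7300 via (A,hash)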